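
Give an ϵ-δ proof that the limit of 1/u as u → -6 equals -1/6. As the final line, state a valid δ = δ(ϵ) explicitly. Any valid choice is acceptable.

Suppose ϵ > 0. We seek δ > 0 such that 0 < |u + 6| < δ implies |1/u + 1/6| < ϵ.
|1/u + 1/6| = |-6 − u|/(6·|u|) = |u + 6|/(6|u|).
Restrict δ ≤ 3. Then |u + 6| < 3 gives |u| > 3, so 6|u| > 18.
Then |1/u + 1/6| < |u + 6|/18, which is < ϵ when |u + 6| < 18ϵ.
Take δ = min(3, 18ϵ). Then 0 < |u + 6| < δ gives both |u + 6| < 3 and |u + 6| < 18ϵ, so |1/u + 1/6| < ϵ.

δ = min(3, 18ϵ)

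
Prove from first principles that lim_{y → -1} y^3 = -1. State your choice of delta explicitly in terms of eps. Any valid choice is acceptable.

Suppose eps > 0. We seek delta > 0 with 0 < |y + 1| < delta ⇒ |y^3 + 1| < eps.
Factor: y^3 + 1 = (y + 1)(y^2 - y + 1), so |y^3 + 1| = |y + 1|·|y^2 - y + 1|.
Restrict delta ≤ 1. Then |y + 1| < 1 gives |y| < 2, so by the triangle inequality |y^2 - y + 1| ≤ 2^2 + 2 + 1 = 7.
Hence |y^3 + 1| ≤ 7|y + 1|, which is < eps once |y + 1| < eps/7.
Take delta = min(1, eps/7). If 0 < |y + 1| < delta then both bounds hold and |y^3 + 1| ≤ 7|y + 1| < 7·(eps/7) = eps.

delta = min(1, eps/7)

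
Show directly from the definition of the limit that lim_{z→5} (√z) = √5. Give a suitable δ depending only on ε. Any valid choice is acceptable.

Let ε > 0 be given. We want δ > 0 such that 0 < |z − 5| < δ implies |√z − √5| < ε.
Rationalise: √z − √5 = (z − 5)/(√z + √5), so |√z − √5| = |z − 5|/(√z + √5).
Restrict δ ≤ 5 so that |z − 5| < 5 forces z > 0, and then √z + √5 > √5.
Hence |√z − √5| < |z − 5|/√5, which is < ε once |z − 5| < √5·ε.
Take δ = min(5, √5·ε). If 0 < |z − 5| < δ then z > 0 and |√z − √5| < |z − 5|/√5 < ε.

δ = min(5, √5·ε)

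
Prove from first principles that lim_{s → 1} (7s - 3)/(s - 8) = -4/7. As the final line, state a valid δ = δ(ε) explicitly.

δ = min(7/2, (49/106)ε)

Suppose ε > 0. We want δ > 0 with 0 < |s − 1| < δ ⇒ |(7s - 3)/(s - 8) + 4/7| < ε.
Combining over a common denominator, (7s - 3)/(s - 8) + 4/7 = [(7s - 3)·(-7) − 4·(s - 8)] / [(-7)·(s - 8)] = -53(s − 1) / ((-7)(s - 8)).
So |(7s - 3)/(s - 8) + 4/7| = 53|s − 1| / (7·|s − 8|).
Require δ ≤ 7/2, so |s − 8| ≥ |-7| − |s − 1| > 7 − 7/2 = 7/2.
Hence |(7s - 3)/(s - 8) + 4/7| < 53|s − 1|/(7·(7/2)) = (106/49)|s − 1|, which is < ε once |s − 1| < (49/106)ε.
Take δ = min(7/2, (49/106)ε). Then 0 < |s − 1| < δ forces both bounds, so |(7s - 3)/(s - 8) + 4/7| < ε.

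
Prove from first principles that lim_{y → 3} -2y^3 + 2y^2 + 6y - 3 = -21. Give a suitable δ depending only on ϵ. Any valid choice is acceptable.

Suppose ϵ > 0. We want δ > 0 such that 0 < |y − 3| < δ implies |(-2y^3 + 2y^2 + 6y - 3) + 21| < ϵ.
(-2y^3 + 2y^2 + 6y - 3) + 21 = -2y^3 + 2y^2 + 6y + 18 = (y − 3)(-2y^2 - 4y - 6).
So |(-2y^3 + 2y^2 + 6y - 3) + 21| = |y − 3|·|-2y^2 - 4y - 6|.
Assume first that |y − 3| < 2, so |y| < 5. Then |-2y^2 - 4y - 6| ≤ 2·5^2 + 4·5 + 6 = 76.
Hence |(-2y^3 + 2y^2 + 6y - 3) + 21| ≤ 76|y − 3| < ϵ provided |y − 3| < ϵ/76.
Choosing δ = min(2, ϵ/76) ensures both conditions, hence |(-2y^3 + 2y^2 + 6y - 3) + 21| < ϵ.

δ = min(2, ϵ/76)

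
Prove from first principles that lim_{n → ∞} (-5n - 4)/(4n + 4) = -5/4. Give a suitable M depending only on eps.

Suppose eps > 0. For n ≥ 1, |(-5n - 4)/(4n + 4) + 5/4| = |4|/(4(4n + 4)) = 4/(4(4n + 4)).
Since 4n + 4 ≥ 4n for n ≥ 1, this is ≤ 4/(4·4n) = (1/4)/n.
So |(-5n - 4)/(4n + 4) + 5/4| < eps whenever n > (1/4)/eps.
Take M = (1/4)/eps. If n > M then |(-5n - 4)/(4n + 4) + 5/4| ≤ (1/4)/n < eps.

M = (1/4)/eps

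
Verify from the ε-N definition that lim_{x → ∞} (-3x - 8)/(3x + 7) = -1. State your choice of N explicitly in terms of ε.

N = (1/3)/ε

Let ε > 0 be given. We seek N > 0 such that x > N implies |(-3x - 8)/(3x + 7) + 1| < ε.
(-3x - 8)/(3x + 7) + 1 = (3(-3x - 8) − (-3)(3x + 7)) / (3(3x + 7)) = -3/(3(3x + 7)).
For x > 0 we have 3x + 7 > 3x, so |(-3x - 8)/(3x + 7) + 1| = 3/(3(3x + 7)) < 3/(3·3x) = (1/3)/x.
Thus |(-3x - 8)/(3x + 7) + 1| < ε whenever x > (1/3)/ε.
Take N = (1/3)/ε. If x > N then |(-3x - 8)/(3x + 7) + 1| < (1/3)/x < ε.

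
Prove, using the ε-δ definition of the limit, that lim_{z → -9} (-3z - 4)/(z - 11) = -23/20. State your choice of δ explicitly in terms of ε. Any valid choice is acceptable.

Let ε > 0 be given. We want δ > 0 with 0 < |z + 9| < δ ⇒ |(-3z - 4)/(z - 11) + 23/20| < ε.
Combining over a common denominator, (-3z - 4)/(z - 11) + 23/20 = [(-3z - 4)·(-20) − 23·(z - 11)] / [(-20)·(z - 11)] = 37(z + 9) / ((-20)(z - 11)).
So |(-3z - 4)/(z - 11) + 23/20| = 37|z + 9| / (20·|z − 11|).
Restrict δ ≤ 10. Then |z + 9| < 10 gives |z − 11| = |(z + 9) + (-20)| ≥ 20 − 10 = 10.
Hence |(-3z - 4)/(z - 11) + 23/20| < 37|z + 9|/(20·10) = (37/200)|z + 9|, which is < ε once |z + 9| < (200/37)ε.
Take δ = min(10, (200/37)ε). Then 0 < |z + 9| < δ forces both bounds, so |(-3z - 4)/(z - 11) + 23/20| < ε.

δ = min(10, (200/37)ε)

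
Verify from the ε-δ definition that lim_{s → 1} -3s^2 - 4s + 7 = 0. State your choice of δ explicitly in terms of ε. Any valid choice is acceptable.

δ = min(1, ε/13)

Fix ε > 0. We want δ > 0 such that 0 < |s − 1| < δ implies |(-3s^2 - 4s + 7)| < ε.
(-3s^2 - 4s + 7) = -3s^2 - 4s + 7 = (s − 1)(-3s - 7).
So |(-3s^2 - 4s + 7)| = |s − 1|·|-3s - 7|.
Require δ ≤ 1. Then |s − 1| < 1 gives |s| < 2, and by the triangle inequality |-3s - 7| ≤ 3·2 + 7 = 13.
Hence |(-3s^2 - 4s + 7)| ≤ 13|s − 1| < ε provided |s − 1| < ε/13.
Choosing δ = min(1, ε/13) ensures both conditions, hence |(-3s^2 - 4s + 7)| < ε.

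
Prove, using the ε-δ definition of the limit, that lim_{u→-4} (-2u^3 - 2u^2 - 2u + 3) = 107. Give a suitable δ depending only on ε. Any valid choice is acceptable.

Fix ε > 0. We want δ > 0 such that 0 < |u + 4| < δ implies |(-2u^3 - 2u^2 - 2u + 3) − 107| < ε.
(-2u^3 - 2u^2 - 2u + 3) − 107 = -2u^3 - 2u^2 - 2u - 104 = (u + 4)(-2u^2 + 6u - 26).
So |(-2u^3 - 2u^2 - 2u + 3) − 107| = |u + 4|·|-2u^2 + 6u - 26|.
Require δ ≤ 1. Then |u + 4| < 1 gives |u| < 5, and by the triangle inequality |-2u^2 + 6u - 26| ≤ 2·5^2 + 6·5 + 26 = 106.
Hence |(-2u^3 - 2u^2 - 2u + 3) − 107| ≤ 106|u + 4| < ε provided |u + 4| < ε/106.
Choosing δ = min(1, ε/106) ensures both conditions, hence |(-2u^3 - 2u^2 - 2u + 3) − 107| < ε.

δ = min(1, ε/106)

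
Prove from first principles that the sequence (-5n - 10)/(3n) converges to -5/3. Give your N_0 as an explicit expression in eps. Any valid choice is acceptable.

N_0 = (10/3)/eps

Fix eps > 0. For n ≥ 1, |(-5n - 10)/(3n) + 5/3| = |-30|/(3(3n)) = 30/(3(3n)).
Since 3n ≥ 3n for n ≥ 1, this is ≤ 30/(3·3n) = (10/3)/n.
So |(-5n - 10)/(3n) + 5/3| < eps whenever n > (10/3)/eps.
Take N_0 = (10/3)/eps. If n > N_0 then |(-5n - 10)/(3n) + 5/3| ≤ (10/3)/n < eps.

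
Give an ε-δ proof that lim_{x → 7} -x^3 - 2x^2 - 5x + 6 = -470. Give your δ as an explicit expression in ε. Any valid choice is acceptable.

Fix ε > 0. We want δ > 0 such that 0 < |x − 7| < δ implies |(-x^3 - 2x^2 - 5x + 6) + 470| < ε.
(-x^3 - 2x^2 - 5x + 6) + 470 = -x^3 - 2x^2 - 5x + 476 = (x − 7)(-x^2 - 9x - 68).
So |(-x^3 - 2x^2 - 5x + 6) + 470| = |x − 7|·|-x^2 - 9x - 68|.
Require δ ≤ 2. Then |x − 7| < 2 gives |x| < 9, and by the triangle inequality |-x^2 - 9x - 68| ≤ 9^2 + 9·9 + 68 = 230.
Hence |(-x^3 - 2x^2 - 5x + 6) + 470| ≤ 230|x − 7| < ε provided |x − 7| < ε/230.
Choosing δ = min(2, ε/230) ensures both conditions, hence |(-x^3 - 2x^2 - 5x + 6) + 470| < ε.

δ = min(2, ε/230)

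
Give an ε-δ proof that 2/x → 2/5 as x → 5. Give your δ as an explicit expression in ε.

Fix ε > 0. We seek δ > 0 such that 0 < |x − 5| < δ implies |2/x − (2/5)| < ε.
|2/x − (2/5)| = 2·|5 − x|/(5·|x|) = 2|x − 5|/(5|x|).
Require δ ≤ 5/2 so that |x| > 5 − 5/2 = 5/2, hence 5|x| > 25/2.
Then |2/x − (2/5)| < 2|x − 5|/(25/2), which is < ε when |x − 5| < (25/4)ε.
Take δ = min(5/2, (25/4)ε). Then 0 < |x − 5| < δ gives both |x − 5| < 5/2 and |x − 5| < (25/4)ε, so |2/x − (2/5)| < ε.

δ = min(5/2, (25/4)ε)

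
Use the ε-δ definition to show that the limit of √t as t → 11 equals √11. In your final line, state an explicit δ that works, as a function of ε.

Fix ε > 0. We want δ > 0 such that 0 < |t − 11| < δ implies |√t − √11| < ε.
Multiplying by the conjugate, |√t − √11| = |t − 11|/(√t + √11).
Restrict δ ≤ 11 so that |t − 11| < 11 forces t > 0, and then √t + √11 > √11.
Hence |√t − √11| < |t − 11|/√11, which is < ε once |t − 11| < √11·ε.
Take δ = min(11, √11·ε). If 0 < |t − 11| < δ then t > 0 and |√t − √11| < |t − 11|/√11 < ε.

δ = min(11, √11·ε)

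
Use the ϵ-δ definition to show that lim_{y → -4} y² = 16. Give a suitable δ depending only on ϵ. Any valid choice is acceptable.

Let ϵ > 0. We seek δ > 0 with 0 < |y + 4| < δ ⇒ |y² − 16| < ϵ.
Factor: y² − 16 = (y + 4)(y - 4), so |y² − 16| = |y + 4|·|y - 4|.
Impose δ ≤ 1 so that |y| < 5; then |y - 4| ≤ 9.
Hence |y² − 16| ≤ 9|y + 4|, which is < ϵ once |y + 4| < ϵ/9.
Take δ = min(1, ϵ/9). If 0 < |y + 4| < δ then both bounds hold and |y² − 16| ≤ 9|y + 4| < 9·(ϵ/9) = ϵ.

δ = min(1, ϵ/9)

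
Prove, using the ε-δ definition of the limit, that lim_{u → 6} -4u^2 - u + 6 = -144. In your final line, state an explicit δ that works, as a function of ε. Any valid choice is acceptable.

δ = min(1, ε/53)

Let ε > 0 be given. We want δ > 0 such that 0 < |u − 6| < δ implies |(-4u^2 - u + 6) + 144| < ε.
(-4u^2 - u + 6) + 144 = -4u^2 - u + 150 = (u − 6)(-4u - 25).
So |(-4u^2 - u + 6) + 144| = |u − 6|·|-4u - 25|.
Require δ ≤ 1. Then |u − 6| < 1 gives |u| < 7, and by the triangle inequality |-4u - 25| ≤ 4·7 + 25 = 53.
Hence |(-4u^2 - u + 6) + 144| ≤ 53|u − 6| < ε provided |u − 6| < ε/53.
Choosing δ = min(1, ε/53) ensures both conditions, hence |(-4u^2 - u + 6) + 144| < ε.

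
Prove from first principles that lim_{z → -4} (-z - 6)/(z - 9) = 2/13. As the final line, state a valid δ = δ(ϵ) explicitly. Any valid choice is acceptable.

Let ϵ > 0. We want δ > 0 with 0 < |z + 4| < δ ⇒ |(-z - 6)/(z - 9) − (2/13)| < ϵ.
Combining over a common denominator, (-z - 6)/(z - 9) − (2/13) = [(-z - 6)·(-13) − (-2)·(z - 9)] / [(-13)·(z - 9)] = 15(z + 4) / ((-13)(z - 9)).
So |(-z - 6)/(z - 9) − (2/13)| = 15|z + 4| / (13·|z − 9|).
Require δ ≤ 13/2, so |z − 9| ≥ |-13| − |z + 4| > 13 − 13/2 = 13/2.
Hence |(-z - 6)/(z - 9) − (2/13)| < 15|z + 4|/(13·(13/2)) = (30/169)|z + 4|, which is < ϵ once |z + 4| < (169/30)ϵ.
Take δ = min(13/2, (169/30)ϵ). Then 0 < |z + 4| < δ forces both bounds, so |(-z - 6)/(z - 9) − (2/13)| < ϵ.

δ = min(13/2, (169/30)ϵ)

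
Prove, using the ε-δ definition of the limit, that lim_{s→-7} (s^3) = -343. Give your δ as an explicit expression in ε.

Let ε > 0 be given. We seek δ > 0 with 0 < |s + 7| < δ ⇒ |s^3 + 343| < ε.
Factor: s^3 + 343 = (s + 7)(s^2 - 7s + 49), so |s^3 + 343| = |s + 7|·|s^2 - 7s + 49|.
Impose δ ≤ 1 so that |s| < 8; then |s^2 - 7s + 49| ≤ 169.
Hence |s^3 + 343| ≤ 169|s + 7|, which is < ε once |s + 7| < ε/169.
Take δ = min(1, ε/169). If 0 < |s + 7| < δ then both bounds hold and |s^3 + 343| ≤ 169|s + 7| < 169·(ε/169) = ε.

δ = min(1, ε/169)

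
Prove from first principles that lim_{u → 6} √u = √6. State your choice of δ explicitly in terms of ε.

Suppose ε > 0. We want δ > 0 such that 0 < |u − 6| < δ implies |√u − √6| < ε.
Rationalise: √u − √6 = (u − 6)/(√u + √6), so |√u − √6| = |u − 6|/(√u + √6).
Restrict δ ≤ 6 so that |u − 6| < 6 forces u > 0, and then √u + √6 > √6.
Hence |√u − √6| < |u − 6|/√6, which is < ε once |u − 6| < √6·ε.
Take δ = min(6, √6·ε). If 0 < |u − 6| < δ then u > 0 and |√u − √6| < |u − 6|/√6 < ε.

δ = min(6, √6·ε)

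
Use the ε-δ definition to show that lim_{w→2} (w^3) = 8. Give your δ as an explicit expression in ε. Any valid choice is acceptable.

Let ε > 0. We seek δ > 0 with 0 < |w − 2| < δ ⇒ |w^3 − 8| < ε.
Factor: w^3 − 8 = (w − 2)(w^2 + 2w + 4), so |w^3 − 8| = |w − 2|·|w^2 + 2w + 4|.
Restrict δ ≤ 2. Then |w − 2| < 2 gives |w| < 4, so by the triangle inequality |w^2 + 2w + 4| ≤ 4^2 + 2·4 + 4 = 28.
Hence |w^3 − 8| ≤ 28|w − 2|, which is < ε once |w − 2| < ε/28.
Take δ = min(2, ε/28). If 0 < |w − 2| < δ then both bounds hold and |w^3 − 8| ≤ 28|w − 2| < 28·(ε/28) = ε.

δ = min(2, ε/28)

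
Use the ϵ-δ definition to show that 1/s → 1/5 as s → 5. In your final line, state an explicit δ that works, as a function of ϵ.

δ = min(5/2, (25/2)ϵ)

Fix ϵ > 0. We seek δ > 0 such that 0 < |s − 5| < δ implies |1/s − (1/5)| < ϵ.
|1/s − (1/5)| = |5 − s|/(5·|s|) = |s − 5|/(5|s|).
Require δ ≤ 5/2 so that |s| > 5 − 5/2 = 5/2, hence 5|s| > 25/2.
Then |1/s − (1/5)| < |s − 5|/(25/2), which is < ϵ when |s − 5| < (25/2)ϵ.
Take δ = min(5/2, (25/2)ϵ). Then 0 < |s − 5| < δ gives both |s − 5| < 5/2 and |s − 5| < (25/2)ϵ, so |1/s − (1/5)| < ϵ.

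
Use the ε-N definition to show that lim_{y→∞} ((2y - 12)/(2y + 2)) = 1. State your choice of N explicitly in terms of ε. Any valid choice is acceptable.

Let ε > 0. We seek N > 0 such that y > N implies |(2y - 12)/(2y + 2) − 1| < ε.
(2y - 12)/(2y + 2) − 1 = (2(2y - 12) − 2(2y + 2)) / (2(2y + 2)) = -28/(2(2y + 2)).
For y > 0 we have 2y + 2 > 2y, so |(2y - 12)/(2y + 2) − 1| = 28/(2(2y + 2)) < 28/(2·2y) = 7/y.
Thus |(2y - 12)/(2y + 2) − 1| < ε whenever y > 7/ε.
Take N = 7/ε. If y > N then |(2y - 12)/(2y + 2) − 1| < 7/y < ε.

N = 7/ε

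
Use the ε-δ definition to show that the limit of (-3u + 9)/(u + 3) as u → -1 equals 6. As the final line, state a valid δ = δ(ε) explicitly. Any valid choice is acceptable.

Let ε > 0 be given. We want δ > 0 with 0 < |u + 1| < δ ⇒ |(-3u + 9)/(u + 3) − 6| < ε.
Combining over a common denominator, (-3u + 9)/(u + 3) − 6 = [(-3u + 9)·2 − 12·(u + 3)] / [2·(u + 3)] = -18(u + 1) / (2(u + 3)).
So |(-3u + 9)/(u + 3) − 6| = 18|u + 1| / (2·|u + 3|).
Require δ ≤ 1, so |u + 3| ≥ |2| − |u + 1| > 2 − 1 = 1.
Hence |(-3u + 9)/(u + 3) − 6| < 18|u + 1|/(2·1) = 9|u + 1|, which is < ε once |u + 1| < (1/9)ε.
Take δ = min(1, (1/9)ε). Then 0 < |u + 1| < δ forces both bounds, so |(-3u + 9)/(u + 3) − 6| < ε.

δ = min(1, (1/9)ε)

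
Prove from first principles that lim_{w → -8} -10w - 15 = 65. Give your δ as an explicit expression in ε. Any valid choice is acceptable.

δ = ε/10

Let ε > 0 be given. We need δ > 0 so that 0 < |w + 8| < δ implies |(-10w - 15) − 65| < ε.
Since (-10w - 15) − 65 = -10(w + 8), we have |(-10w - 15) − 65| = 10|w + 8|.
Thus it suffices that |w + 8| < ε/10.
Take δ = ε/10. If 0 < |w + 8| < δ then |(-10w - 15) − 65| = 10|w + 8| < 10·(ε/10) = ε.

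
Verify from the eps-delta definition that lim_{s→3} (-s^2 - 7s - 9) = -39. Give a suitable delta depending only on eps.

Fix eps > 0. We want delta > 0 such that 0 < |s − 3| < delta implies |(-s^2 - 7s - 9) + 39| < eps.
(-s^2 - 7s - 9) + 39 = -s^2 - 7s + 30 = (s − 3)(-s - 10).
So |(-s^2 - 7s - 9) + 39| = |s − 3|·|-s - 10|.
Assume first that |s − 3| < 2, so |s| < 5. Then |-s - 10| ≤ 5 + 10 = 15.
Hence |(-s^2 - 7s - 9) + 39| ≤ 15|s − 3| < eps provided |s − 3| < eps/15.
Take delta = min(2, eps/15). Then 0 < |s − 3| < delta gives both |s − 3| < 2 and |s − 3| < eps/15, so |(-s^2 - 7s - 9) + 39| < eps.

delta = min(2, eps/15)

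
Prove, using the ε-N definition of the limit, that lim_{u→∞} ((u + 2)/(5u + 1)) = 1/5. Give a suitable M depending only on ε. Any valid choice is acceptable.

M = (9/25)/ε

Suppose ε > 0. We seek M > 0 such that u > M implies |(u + 2)/(5u + 1) − (1/5)| < ε.
(u + 2)/(5u + 1) − (1/5) = (5(u + 2) − (5u + 1)) / (5(5u + 1)) = 9/(5(5u + 1)).
For u > 0 we have 5u + 1 > 5u, so |(u + 2)/(5u + 1) − (1/5)| = 9/(5(5u + 1)) < 9/(5·5u) = (9/25)/u.
Thus |(u + 2)/(5u + 1) − (1/5)| < ε whenever u > (9/25)/ε.
Take M = (9/25)/ε. If u > M then |(u + 2)/(5u + 1) − (1/5)| < (9/25)/u < ε.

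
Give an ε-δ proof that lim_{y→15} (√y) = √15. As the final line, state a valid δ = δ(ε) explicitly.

Let ε > 0 be given. We want δ > 0 such that 0 < |y − 15| < δ implies |√y − √15| < ε.
Multiplying by the conjugate, |√y − √15| = |y − 15|/(√y + √15).
Restrict δ ≤ 15 so that |y − 15| < 15 forces y > 0, and then √y + √15 > √15.
Hence |√y − √15| < |y − 15|/√15, which is < ε once |y − 15| < √15·ε.
Take δ = min(15, √15·ε). If 0 < |y − 15| < δ then y > 0 and |√y − √15| < |y − 15|/√15 < ε.

δ = min(15, √15·ε)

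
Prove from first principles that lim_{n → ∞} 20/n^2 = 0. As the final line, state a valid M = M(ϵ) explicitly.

Suppose ϵ > 0. For n ≥ 1, |20/n^2 − 0| = 20/n^2.
20/n^2 < ϵ ⇔ n^2 > 20/ϵ ⇔ n > (20/ϵ)^{1/2}.
Take M = (20/ϵ)^{1/2}. Then n > M implies 20/n^2 < ϵ.

M = (20/ϵ)^{1/2}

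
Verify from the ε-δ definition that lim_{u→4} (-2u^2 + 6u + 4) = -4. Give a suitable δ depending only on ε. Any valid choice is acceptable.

Let ε > 0 be given. We want δ > 0 such that 0 < |u − 4| < δ implies |(-2u^2 + 6u + 4) + 4| < ε.
(-2u^2 + 6u + 4) + 4 = -2u^2 + 6u + 8 = (u − 4)(-2u - 2).
So |(-2u^2 + 6u + 4) + 4| = |u − 4|·|-2u - 2|.
Require δ ≤ 1. Then |u − 4| < 1 gives |u| < 5, and by the triangle inequality |-2u - 2| ≤ 2·5 + 2 = 12.
Hence |(-2u^2 + 6u + 4) + 4| ≤ 12|u − 4| < ε provided |u − 4| < ε/12.
Choosing δ = min(1, ε/12) ensures both conditions, hence |(-2u^2 + 6u + 4) + 4| < ε.

δ = min(1, ε/12)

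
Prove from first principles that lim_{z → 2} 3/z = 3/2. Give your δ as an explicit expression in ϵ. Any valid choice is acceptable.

δ = min(1, (2/3)ϵ)

Fix ϵ > 0. We seek δ > 0 such that 0 < |z − 2| < δ implies |3/z − (3/2)| < ϵ.
|3/z − (3/2)| = 3·|2 − z|/(2·|z|) = 3|z − 2|/(2|z|).
Require δ ≤ 1 so that |z| > 2 − 1 = 1, hence 2|z| > 2.
Then |3/z − (3/2)| < 3|z − 2|/2, which is < ϵ when |z − 2| < (2/3)ϵ.
Take δ = min(1, (2/3)ϵ). Then 0 < |z − 2| < δ gives both |z − 2| < 1 and |z − 2| < (2/3)ϵ, so |3/z − (3/2)| < ϵ.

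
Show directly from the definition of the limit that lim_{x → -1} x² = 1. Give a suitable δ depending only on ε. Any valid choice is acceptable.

δ = min(1, ε/3)

Suppose ε > 0. We seek δ > 0 with 0 < |x + 1| < δ ⇒ |x² − 1| < ε.
Factor: x² − 1 = (x + 1)(x - 1), so |x² − 1| = |x + 1|·|x - 1|.
Restrict δ ≤ 1. Then |x + 1| < 1 gives |x| < 2, so by the triangle inequality |x - 1| ≤ 2 + 1 = 3.
Hence |x² − 1| ≤ 3|x + 1|, which is < ε once |x + 1| < ε/3.
Take δ = min(1, ε/3). If 0 < |x + 1| < δ then both bounds hold and |x² − 1| ≤ 3|x + 1| < 3·(ε/3) = ε.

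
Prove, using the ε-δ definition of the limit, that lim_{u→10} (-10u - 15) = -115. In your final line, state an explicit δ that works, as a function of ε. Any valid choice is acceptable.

Let ε > 0. We need δ > 0 so that 0 < |u − 10| < δ implies |(-10u - 15) + 115| < ε.
Since (-10u - 15) + 115 = -10(u − 10), we have |(-10u - 15) + 115| = 10|u − 10|.
So 10|u − 10| < ε exactly when |u − 10| < ε/10.
Take δ = ε/10. If 0 < |u − 10| < δ then |(-10u - 15) + 115| = 10|u − 10| < 10·(ε/10) = ε.

δ = ε/10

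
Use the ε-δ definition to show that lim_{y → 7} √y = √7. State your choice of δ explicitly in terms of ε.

Let ε > 0 be given. We want δ > 0 such that 0 < |y − 7| < δ implies |√y − √7| < ε.
Multiplying by the conjugate, |√y − √7| = |y − 7|/(√y + √7).
Restrict δ ≤ 7 so that |y − 7| < 7 forces y > 0, and then √y + √7 > √7.
Hence |√y − √7| < |y − 7|/√7, which is < ε once |y − 7| < √7·ε.
Take δ = min(7, √7·ε). If 0 < |y − 7| < δ then y > 0 and |√y − √7| < |y − 7|/√7 < ε.

δ = min(7, √7·ε)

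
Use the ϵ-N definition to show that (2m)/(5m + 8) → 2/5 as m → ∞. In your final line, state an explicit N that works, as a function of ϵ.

N = (16/25)/ϵ

Let ϵ > 0 be given. For m ≥ 1, |(2m)/(5m + 8) − (2/5)| = |-16|/(5(5m + 8)) = 16/(5(5m + 8)).
Since 5m + 8 ≥ 5m for m ≥ 1, this is ≤ 16/(5·5m) = (16/25)/m.
So |(2m)/(5m + 8) − (2/5)| < ϵ whenever m > (16/25)/ϵ.
Take N = (16/25)/ϵ. If m > N then |(2m)/(5m + 8) − (2/5)| ≤ (16/25)/m < ϵ.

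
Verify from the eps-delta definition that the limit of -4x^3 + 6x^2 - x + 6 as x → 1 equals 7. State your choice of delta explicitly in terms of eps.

Let eps > 0 be given. We want delta > 0 such that 0 < |x − 1| < delta implies |(-4x^3 + 6x^2 - x + 6) − 7| < eps.
(-4x^3 + 6x^2 - x + 6) − 7 = -4x^3 + 6x^2 - x - 1 = (x − 1)(-4x^2 + 2x + 1).
So |(-4x^3 + 6x^2 - x + 6) − 7| = |x − 1|·|-4x^2 + 2x + 1|.
Require delta ≤ 2. Then |x − 1| < 2 gives |x| < 3, and by the triangle inequality |-4x^2 + 2x + 1| ≤ 4·3^2 + 2·3 + 1 = 43.
Hence |(-4x^3 + 6x^2 - x + 6) − 7| ≤ 43|x − 1| < eps provided |x − 1| < eps/43.
Choosing delta = min(2, eps/43) ensures both conditions, hence |(-4x^3 + 6x^2 - x + 6) − 7| < eps.

delta = min(2, eps/43)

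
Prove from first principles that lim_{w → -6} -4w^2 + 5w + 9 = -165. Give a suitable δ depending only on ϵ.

δ = min(1, ϵ/57)

Let ϵ > 0. We want δ > 0 such that 0 < |w + 6| < δ implies |(-4w^2 + 5w + 9) + 165| < ϵ.
(-4w^2 + 5w + 9) + 165 = -4w^2 + 5w + 174 = (w + 6)(-4w + 29).
So |(-4w^2 + 5w + 9) + 165| = |w + 6|·|-4w + 29|.
Require δ ≤ 1. Then |w + 6| < 1 gives |w| < 7, and by the triangle inequality |-4w + 29| ≤ 4·7 + 29 = 57.
Hence |(-4w^2 + 5w + 9) + 165| ≤ 57|w + 6| < ϵ provided |w + 6| < ϵ/57.
Choosing δ = min(1, ϵ/57) ensures both conditions, hence |(-4w^2 + 5w + 9) + 165| < ϵ.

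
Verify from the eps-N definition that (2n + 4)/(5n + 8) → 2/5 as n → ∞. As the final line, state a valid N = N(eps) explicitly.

Suppose eps > 0. For n ≥ 1, |(2n + 4)/(5n + 8) − (2/5)| = |4|/(5(5n + 8)) = 4/(5(5n + 8)).
Since 5n + 8 ≥ 5n for n ≥ 1, this is ≤ 4/(5·5n) = (4/25)/n.
So |(2n + 4)/(5n + 8) − (2/5)| < eps whenever n > (4/25)/eps.
Take N = (4/25)/eps. If n > N then |(2n + 4)/(5n + 8) − (2/5)| ≤ (4/25)/n < eps.

N = (4/25)/eps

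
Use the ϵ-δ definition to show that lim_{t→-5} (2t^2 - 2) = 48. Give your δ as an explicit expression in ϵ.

δ = min(1, ϵ/22)

Let ϵ > 0. We want δ > 0 such that 0 < |t + 5| < δ implies |(2t^2 - 2) − 48| < ϵ.
(2t^2 - 2) − 48 = 2t^2 - 50 = (t + 5)(2t - 10).
So |(2t^2 - 2) − 48| = |t + 5|·|2t - 10|.
Require δ ≤ 1. Then |t + 5| < 1 gives |t| < 6, and by the triangle inequality |2t - 10| ≤ 2·6 + 10 = 22.
Hence |(2t^2 - 2) − 48| ≤ 22|t + 5| < ϵ provided |t + 5| < ϵ/22.
Take δ = min(1, ϵ/22). Then 0 < |t + 5| < δ gives both |t + 5| < 1 and |t + 5| < ϵ/22, so |(2t^2 - 2) − 48| < ϵ.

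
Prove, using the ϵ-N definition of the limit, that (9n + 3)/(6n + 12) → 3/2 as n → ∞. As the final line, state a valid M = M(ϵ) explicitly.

M = (5/2)/ϵ

Suppose ϵ > 0. For n ≥ 1, |(9n + 3)/(6n + 12) − (3/2)| = |-90|/(6(6n + 12)) = 90/(6(6n + 12)).
Since 6n + 12 ≥ 6n for n ≥ 1, this is ≤ 90/(6·6n) = (5/2)/n.
So |(9n + 3)/(6n + 12) − (3/2)| < ϵ whenever n > (5/2)/ϵ.
Take M = (5/2)/ϵ. If n > M then |(9n + 3)/(6n + 12) − (3/2)| ≤ (5/2)/n < ϵ.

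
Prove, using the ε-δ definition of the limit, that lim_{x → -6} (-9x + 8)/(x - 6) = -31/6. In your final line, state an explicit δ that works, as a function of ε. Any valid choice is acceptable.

Fix ε > 0. We want δ > 0 with 0 < |x + 6| < δ ⇒ |(-9x + 8)/(x - 6) + 31/6| < ε.
Combining over a common denominator, (-9x + 8)/(x - 6) + 31/6 = [(-9x + 8)·(-12) − 62·(x - 6)] / [(-12)·(x - 6)] = 46(x + 6) / ((-12)(x - 6)).
So |(-9x + 8)/(x - 6) + 31/6| = 46|x + 6| / (12·|x − 6|).
Require δ ≤ 6, so |x − 6| ≥ |-12| − |x + 6| > 12 − 6 = 6.
Hence |(-9x + 8)/(x - 6) + 31/6| < 46|x + 6|/(12·6) = (23/36)|x + 6|, which is < ε once |x + 6| < (36/23)ε.
Take δ = min(6, (36/23)ε). Then 0 < |x + 6| < δ forces both bounds, so |(-9x + 8)/(x - 6) + 31/6| < ε.

δ = min(6, (36/23)ε)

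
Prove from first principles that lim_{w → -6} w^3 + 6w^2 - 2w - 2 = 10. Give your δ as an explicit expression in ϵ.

Let ϵ > 0. We want δ > 0 such that 0 < |w + 6| < δ implies |(w^3 + 6w^2 - 2w - 2) − 10| < ϵ.
(w^3 + 6w^2 - 2w - 2) − 10 = w^3 + 6w^2 - 2w - 12 = (w + 6)(w^2 - 2).
So |(w^3 + 6w^2 - 2w - 2) − 10| = |w + 6|·|w^2 - 2|.
Require δ ≤ 1. Then |w + 6| < 1 gives |w| < 7, and by the triangle inequality |w^2 - 2| ≤ 7^2 + 2 = 51.
Hence |(w^3 + 6w^2 - 2w - 2) − 10| ≤ 51|w + 6| < ϵ provided |w + 6| < ϵ/51.
Take δ = min(1, ϵ/51). Then 0 < |w + 6| < δ gives both |w + 6| < 1 and |w + 6| < ϵ/51, so |(w^3 + 6w^2 - 2w - 2) − 10| < ϵ.

δ = min(1, ϵ/51)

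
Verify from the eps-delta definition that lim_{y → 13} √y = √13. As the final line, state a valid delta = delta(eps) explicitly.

delta = min(13, √13·eps)

Let eps > 0. We want delta > 0 such that 0 < |y − 13| < delta implies |√y − √13| < eps.
Rationalise: √y − √13 = (y − 13)/(√y + √13), so |√y − √13| = |y − 13|/(√y + √13).
Restrict delta ≤ 13 so that |y − 13| < 13 forces y > 0, and then √y + √13 > √13.
Hence |√y − √13| < |y − 13|/√13, which is < eps once |y − 13| < √13·eps.
Take delta = min(13, √13·eps). If 0 < |y − 13| < delta then y > 0 and |√y − √13| < |y − 13|/√13 < eps.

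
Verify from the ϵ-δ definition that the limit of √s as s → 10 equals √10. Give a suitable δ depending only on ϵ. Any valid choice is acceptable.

Fix ϵ > 0. We want δ > 0 such that 0 < |s − 10| < δ implies |√s − √10| < ϵ.
Rationalise: √s − √10 = (s − 10)/(√s + √10), so |√s − √10| = |s − 10|/(√s + √10).
Restrict δ ≤ 10 so that |s − 10| < 10 forces s > 0, and then √s + √10 > √10.
Hence |√s − √10| < |s − 10|/√10, which is < ϵ once |s − 10| < √10·ϵ.
Take δ = min(10, √10·ϵ). If 0 < |s − 10| < δ then s > 0 and |√s − √10| < |s − 10|/√10 < ϵ.

δ = min(10, √10·ϵ)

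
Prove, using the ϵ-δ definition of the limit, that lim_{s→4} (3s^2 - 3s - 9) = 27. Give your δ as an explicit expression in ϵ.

Let ϵ > 0 be given. We want δ > 0 such that 0 < |s − 4| < δ implies |(3s^2 - 3s - 9) − 27| < ϵ.
(3s^2 - 3s - 9) − 27 = 3s^2 - 3s - 36 = (s − 4)(3s + 9).
So |(3s^2 - 3s - 9) − 27| = |s − 4|·|3s + 9|.
Require δ ≤ 1. Then |s − 4| < 1 gives |s| < 5, and by the triangle inequality |3s + 9| ≤ 3·5 + 9 = 24.
Hence |(3s^2 - 3s - 9) − 27| ≤ 24|s − 4| < ϵ provided |s − 4| < ϵ/24.
Take δ = min(1, ϵ/24). Then 0 < |s − 4| < δ gives both |s − 4| < 1 and |s − 4| < ϵ/24, so |(3s^2 - 3s - 9) − 27| < ϵ.

δ = min(1, ϵ/24)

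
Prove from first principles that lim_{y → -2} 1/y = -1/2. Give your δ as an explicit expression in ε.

δ = min(1, 2ε)

Suppose ε > 0. We seek δ > 0 such that 0 < |y + 2| < δ implies |1/y + 1/2| < ε.
|1/y + 1/2| = |-2 − y|/(2·|y|) = |y + 2|/(2|y|).
Require δ ≤ 1 so that |y| > 2 − 1 = 1, hence 2|y| > 2.
Then |1/y + 1/2| < |y + 2|/2, which is < ε when |y + 2| < 2ε.
Take δ = min(1, 2ε). Then 0 < |y + 2| < δ gives both |y + 2| < 1 and |y + 2| < 2ε, so |1/y + 1/2| < ε.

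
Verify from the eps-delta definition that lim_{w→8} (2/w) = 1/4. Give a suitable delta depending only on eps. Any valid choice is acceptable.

Fix eps > 0. We seek delta > 0 such that 0 < |w − 8| < delta implies |2/w − (1/4)| < eps.
|2/w − (1/4)| = 2·|8 − w|/(8·|w|) = 2|w − 8|/(8|w|).
Restrict delta ≤ 4. Then |w − 8| < 4 gives |w| > 4, so 8|w| > 32.
Then |2/w − (1/4)| < 2|w − 8|/32, which is < eps when |w − 8| < 16eps.
Take delta = min(4, 16eps). Then 0 < |w − 8| < delta gives both |w − 8| < 4 and |w − 8| < 16eps, so |2/w − (1/4)| < eps.

delta = min(4, 16eps)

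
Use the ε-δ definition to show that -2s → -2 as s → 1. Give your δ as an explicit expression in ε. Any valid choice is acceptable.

Suppose ε > 0. We need δ > 0 so that 0 < |s − 1| < δ implies |(-2s) + 2| < ε.
Since (-2s) + 2 = -2(s − 1), we have |(-2s) + 2| = 2|s − 1|.
So 2|s − 1| < ε exactly when |s − 1| < ε/2.
Choosing δ = ε/2 gives |(-2s) + 2| = 2|s − 1| < ε whenever |s − 1| < δ.

δ = ε/2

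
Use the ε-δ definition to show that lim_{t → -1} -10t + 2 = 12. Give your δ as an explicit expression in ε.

δ = ε/10

Suppose ε > 0. We need δ > 0 so that 0 < |t + 1| < δ implies |(-10t + 2) − 12| < ε.
Since (-10t + 2) − 12 = -10(t + 1), we have |(-10t + 2) − 12| = 10|t + 1|.
So 10|t + 1| < ε exactly when |t + 1| < ε/10.
Take δ = ε/10. If 0 < |t + 1| < δ then |(-10t + 2) − 12| = 10|t + 1| < 10·(ε/10) = ε.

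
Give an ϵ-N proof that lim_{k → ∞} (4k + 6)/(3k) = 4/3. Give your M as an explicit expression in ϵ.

M = 2/ϵ

Let ϵ > 0 be given. For k ≥ 1, |(4k + 6)/(3k) − (4/3)| = |18|/(3(3k)) = 18/(3(3k)).
Since 3k ≥ 3k for k ≥ 1, this is ≤ 18/(3·3k) = 2/k.
So |(4k + 6)/(3k) − (4/3)| < ϵ whenever k > 2/ϵ.
Take M = 2/ϵ. If k > M then |(4k + 6)/(3k) − (4/3)| ≤ 2/k < ϵ.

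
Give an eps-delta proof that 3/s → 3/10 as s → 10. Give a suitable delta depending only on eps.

delta = min(5, (50/3)eps)

Let eps > 0 be given. We seek delta > 0 such that 0 < |s − 10| < delta implies |3/s − (3/10)| < eps.
|3/s − (3/10)| = 3·|10 − s|/(10·|s|) = 3|s − 10|/(10|s|).
Require delta ≤ 5 so that |s| > 10 − 5 = 5, hence 10|s| > 50.
Then |3/s − (3/10)| < 3|s − 10|/50, which is < eps when |s − 10| < (50/3)eps.
Take delta = min(5, (50/3)eps). Then 0 < |s − 10| < delta gives both |s − 10| < 5 and |s − 10| < (50/3)eps, so |3/s − (3/10)| < eps.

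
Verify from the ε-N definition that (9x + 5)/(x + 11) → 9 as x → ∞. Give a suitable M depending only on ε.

Fix ε > 0. We seek M > 0 such that x > M implies |(9x + 5)/(x + 11) − 9| < ε.
(9x + 5)/(x + 11) − 9 = ((9x + 5) − 9(x + 11)) / ((x + 11)) = -94/((x + 11)).
For x > 0 we have x + 11 > x, so |(9x + 5)/(x + 11) − 9| = 94/((x + 11)) < 94/(x) = 94/x.
Thus |(9x + 5)/(x + 11) − 9| < ε whenever x > 94/ε.
Take M = 94/ε. If x > M then |(9x + 5)/(x + 11) − 9| < 94/x < ε.

M = 94/ε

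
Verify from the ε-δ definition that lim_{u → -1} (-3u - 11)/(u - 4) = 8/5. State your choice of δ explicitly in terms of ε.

Let ε > 0 be given. We want δ > 0 with 0 < |u + 1| < δ ⇒ |(-3u - 11)/(u - 4) − (8/5)| < ε.
Combining over a common denominator, (-3u - 11)/(u - 4) − (8/5) = [(-3u - 11)·(-5) − (-8)·(u - 4)] / [(-5)·(u - 4)] = 23(u + 1) / ((-5)(u - 4)).
So |(-3u - 11)/(u - 4) − (8/5)| = 23|u + 1| / (5·|u − 4|).
Require δ ≤ 5/2, so |u − 4| ≥ |-5| − |u + 1| > 5 − 5/2 = 5/2.
Hence |(-3u - 11)/(u - 4) − (8/5)| < 23|u + 1|/(5·(5/2)) = (46/25)|u + 1|, which is < ε once |u + 1| < (25/46)ε.
Take δ = min(5/2, (25/46)ε). Then 0 < |u + 1| < δ forces both bounds, so |(-3u - 11)/(u - 4) − (8/5)| < ε.

δ = min(5/2, (25/46)ε)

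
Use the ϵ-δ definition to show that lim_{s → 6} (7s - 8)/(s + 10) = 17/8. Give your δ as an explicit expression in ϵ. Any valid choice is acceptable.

δ = min(8, (64/39)ϵ)

Let ϵ > 0. We want δ > 0 with 0 < |s − 6| < δ ⇒ |(7s - 8)/(s + 10) − (17/8)| < ϵ.
Combining over a common denominator, (7s - 8)/(s + 10) − (17/8) = [(7s - 8)·16 − 34·(s + 10)] / [16·(s + 10)] = 78(s − 6) / (16(s + 10)).
So |(7s - 8)/(s + 10) − (17/8)| = 78|s − 6| / (16·|s + 10|).
Restrict δ ≤ 8. Then |s − 6| < 8 gives |s + 10| = |(s − 6) + 16| ≥ 16 − 8 = 8.
Hence |(7s - 8)/(s + 10) − (17/8)| < 78|s − 6|/(16·8) = (39/64)|s − 6|, which is < ϵ once |s − 6| < (64/39)ϵ.
Take δ = min(8, (64/39)ϵ). Then 0 < |s − 6| < δ forces both bounds, so |(7s - 8)/(s + 10) − (17/8)| < ϵ.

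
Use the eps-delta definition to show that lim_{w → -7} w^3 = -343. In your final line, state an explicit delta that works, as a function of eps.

Suppose eps > 0. We seek delta > 0 with 0 < |w + 7| < delta ⇒ |w^3 + 343| < eps.
Factor: w^3 + 343 = (w + 7)(w^2 - 7w + 49), so |w^3 + 343| = |w + 7|·|w^2 - 7w + 49|.
Restrict delta ≤ 1. Then |w + 7| < 1 gives |w| < 8, so by the triangle inequality |w^2 - 7w + 49| ≤ 8^2 + 7·8 + 49 = 169.
Hence |w^3 + 343| ≤ 169|w + 7|, which is < eps once |w + 7| < eps/169.
Take delta = min(1, eps/169). If 0 < |w + 7| < delta then both bounds hold and |w^3 + 343| ≤ 169|w + 7| < 169·(eps/169) = eps.

delta = min(1, eps/169)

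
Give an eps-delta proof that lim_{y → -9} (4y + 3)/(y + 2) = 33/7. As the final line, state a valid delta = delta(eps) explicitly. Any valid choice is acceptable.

delta = min(7/2, (49/10)eps)

Fix eps > 0. We want delta > 0 with 0 < |y + 9| < delta ⇒ |(4y + 3)/(y + 2) − (33/7)| < eps.
Combining over a common denominator, (4y + 3)/(y + 2) − (33/7) = [(4y + 3)·(-7) − (-33)·(y + 2)] / [(-7)·(y + 2)] = 5(y + 9) / ((-7)(y + 2)).
So |(4y + 3)/(y + 2) − (33/7)| = 5|y + 9| / (7·|y + 2|).
Restrict delta ≤ 7/2. Then |y + 9| < 7/2 gives |y + 2| = |(y + 9) + (-7)| ≥ 7 − 7/2 = 7/2.
Hence |(4y + 3)/(y + 2) − (33/7)| < 5|y + 9|/(7·(7/2)) = (10/49)|y + 9|, which is < eps once |y + 9| < (49/10)eps.
Take delta = min(7/2, (49/10)eps). Then 0 < |y + 9| < delta forces both bounds, so |(4y + 3)/(y + 2) − (33/7)| < eps.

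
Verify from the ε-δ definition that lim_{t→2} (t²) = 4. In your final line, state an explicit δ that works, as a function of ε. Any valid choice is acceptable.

Let ε > 0. We seek δ > 0 with 0 < |t − 2| < δ ⇒ |t² − 4| < ε.
Factor: t² − 4 = (t − 2)(t + 2), so |t² − 4| = |t − 2|·|t + 2|.
Impose δ ≤ 1 so that |t| < 3; then |t + 2| ≤ 5.
Hence |t² − 4| ≤ 5|t − 2|, which is < ε once |t − 2| < ε/5.
Take δ = min(1, ε/5). If 0 < |t − 2| < δ then both bounds hold and |t² − 4| ≤ 5|t − 2| < 5·(ε/5) = ε.

δ = min(1, ε/5)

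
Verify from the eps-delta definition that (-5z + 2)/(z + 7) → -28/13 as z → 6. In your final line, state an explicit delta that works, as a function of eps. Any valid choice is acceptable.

delta = min(13/2, (169/74)eps)

Let eps > 0. We want delta > 0 with 0 < |z − 6| < delta ⇒ |(-5z + 2)/(z + 7) + 28/13| < eps.
Combining over a common denominator, (-5z + 2)/(z + 7) + 28/13 = [(-5z + 2)·13 − (-28)·(z + 7)] / [13·(z + 7)] = -37(z − 6) / (13(z + 7)).
So |(-5z + 2)/(z + 7) + 28/13| = 37|z − 6| / (13·|z + 7|).
Restrict delta ≤ 13/2. Then |z − 6| < 13/2 gives |z + 7| = |(z − 6) + 13| ≥ 13 − 13/2 = 13/2.
Hence |(-5z + 2)/(z + 7) + 28/13| < 37|z − 6|/(13·(13/2)) = (74/169)|z − 6|, which is < eps once |z − 6| < (169/74)eps.
Take delta = min(13/2, (169/74)eps). Then 0 < |z − 6| < delta forces both bounds, so |(-5z + 2)/(z + 7) + 28/13| < eps.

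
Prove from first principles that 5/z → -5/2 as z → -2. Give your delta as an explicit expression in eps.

delta = min(1, (2/5)eps)

Suppose eps > 0. We seek delta > 0 such that 0 < |z + 2| < delta implies |5/z + 5/2| < eps.
|5/z + 5/2| = 5·|-2 − z|/(2·|z|) = 5|z + 2|/(2|z|).
Require delta ≤ 1 so that |z| > 2 − 1 = 1, hence 2|z| > 2.
Then |5/z + 5/2| < 5|z + 2|/2, which is < eps when |z + 2| < (2/5)eps.
Take delta = min(1, (2/5)eps). Then 0 < |z + 2| < delta gives both |z + 2| < 1 and |z + 2| < (2/5)eps, so |5/z + 5/2| < eps.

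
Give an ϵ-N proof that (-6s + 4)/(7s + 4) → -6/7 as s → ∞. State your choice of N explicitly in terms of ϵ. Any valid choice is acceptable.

Let ϵ > 0 be given. We seek N > 0 such that s > N implies |(-6s + 4)/(7s + 4) + 6/7| < ϵ.
(-6s + 4)/(7s + 4) + 6/7 = (7(-6s + 4) − (-6)(7s + 4)) / (7(7s + 4)) = 52/(7(7s + 4)).
For s > 0 we have 7s + 4 > 7s, so |(-6s + 4)/(7s + 4) + 6/7| = 52/(7(7s + 4)) < 52/(7·7s) = (52/49)/s.
Thus |(-6s + 4)/(7s + 4) + 6/7| < ϵ whenever s > (52/49)/ϵ.
Take N = (52/49)/ϵ. If s > N then |(-6s + 4)/(7s + 4) + 6/7| < (52/49)/s < ϵ.

N = (52/49)/ϵ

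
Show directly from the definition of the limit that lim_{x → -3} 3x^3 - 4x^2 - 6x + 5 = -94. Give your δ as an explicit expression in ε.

δ = min(1, ε/133)

Let ε > 0 be given. We want δ > 0 such that 0 < |x + 3| < δ implies |(3x^3 - 4x^2 - 6x + 5) + 94| < ε.
(3x^3 - 4x^2 - 6x + 5) + 94 = 3x^3 - 4x^2 - 6x + 99 = (x + 3)(3x^2 - 13x + 33).
So |(3x^3 - 4x^2 - 6x + 5) + 94| = |x + 3|·|3x^2 - 13x + 33|.
Require δ ≤ 1. Then |x + 3| < 1 gives |x| < 4, and by the triangle inequality |3x^2 - 13x + 33| ≤ 3·4^2 + 13·4 + 33 = 133.
Hence |(3x^3 - 4x^2 - 6x + 5) + 94| ≤ 133|x + 3| < ε provided |x + 3| < ε/133.
Take δ = min(1, ε/133). Then 0 < |x + 3| < δ gives both |x + 3| < 1 and |x + 3| < ε/133, so |(3x^3 - 4x^2 - 6x + 5) + 94| < ε.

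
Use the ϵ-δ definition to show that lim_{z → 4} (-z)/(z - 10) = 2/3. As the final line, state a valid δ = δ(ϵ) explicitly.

δ = min(3, (9/5)ϵ)

Fix ϵ > 0. We want δ > 0 with 0 < |z − 4| < δ ⇒ |(-z)/(z - 10) − (2/3)| < ϵ.
Combining over a common denominator, (-z)/(z - 10) − (2/3) = [(-z)·(-6) − (-4)·(z - 10)] / [(-6)·(z - 10)] = 10(z − 4) / ((-6)(z - 10)).
So |(-z)/(z - 10) − (2/3)| = 10|z − 4| / (6·|z − 10|).
Restrict δ ≤ 3. Then |z − 4| < 3 gives |z − 10| = |(z − 4) + (-6)| ≥ 6 − 3 = 3.
Hence |(-z)/(z - 10) − (2/3)| < 10|z − 4|/(6·3) = (5/9)|z − 4|, which is < ϵ once |z − 4| < (9/5)ϵ.
Take δ = min(3, (9/5)ϵ). Then 0 < |z − 4| < δ forces both bounds, so |(-z)/(z - 10) − (2/3)| < ϵ.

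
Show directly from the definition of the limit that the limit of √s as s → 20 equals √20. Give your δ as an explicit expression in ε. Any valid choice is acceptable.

δ = min(20, √20·ε)

Fix ε > 0. We want δ > 0 such that 0 < |s − 20| < δ implies |√s − √20| < ε.
Rationalise: √s − √20 = (s − 20)/(√s + √20), so |√s − √20| = |s − 20|/(√s + √20).
Restrict δ ≤ 20 so that |s − 20| < 20 forces s > 0, and then √s + √20 > √20.
Hence |√s − √20| < |s − 20|/√20, which is < ε once |s − 20| < √20·ε.
Take δ = min(20, √20·ε). If 0 < |s − 20| < δ then s > 0 and |√s − √20| < |s − 20|/√20 < ε.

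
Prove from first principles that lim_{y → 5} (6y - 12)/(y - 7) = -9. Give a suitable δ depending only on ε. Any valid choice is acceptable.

Suppose ε > 0. We want δ > 0 with 0 < |y − 5| < δ ⇒ |(6y - 12)/(y - 7) + 9| < ε.
Combining over a common denominator, (6y - 12)/(y - 7) + 9 = [(6y - 12)·(-2) − 18·(y - 7)] / [(-2)·(y - 7)] = -30(y − 5) / ((-2)(y - 7)).
So |(6y - 12)/(y - 7) + 9| = 30|y − 5| / (2·|y − 7|).
Restrict δ ≤ 1. Then |y − 5| < 1 gives |y − 7| = |(y − 5) + (-2)| ≥ 2 − 1 = 1.
Hence |(6y - 12)/(y - 7) + 9| < 30|y − 5|/(2·1) = 15|y − 5|, which is < ε once |y − 5| < (1/15)ε.
Take δ = min(1, (1/15)ε). Then 0 < |y − 5| < δ forces both bounds, so |(6y - 12)/(y - 7) + 9| < ε.

δ = min(1, (1/15)ε)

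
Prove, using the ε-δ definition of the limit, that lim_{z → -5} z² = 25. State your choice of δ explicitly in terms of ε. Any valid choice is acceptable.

Let ε > 0 be given. We seek δ > 0 with 0 < |z + 5| < δ ⇒ |z² − 25| < ε.
Factor: z² − 25 = (z + 5)(z - 5), so |z² − 25| = |z + 5|·|z - 5|.
Impose δ ≤ 2 so that |z| < 7; then |z - 5| ≤ 12.
Hence |z² − 25| ≤ 12|z + 5|, which is < ε once |z + 5| < ε/12.
Take δ = min(2, ε/12). If 0 < |z + 5| < δ then both bounds hold and |z² − 25| ≤ 12|z + 5| < 12·(ε/12) = ε.

δ = min(2, ε/12)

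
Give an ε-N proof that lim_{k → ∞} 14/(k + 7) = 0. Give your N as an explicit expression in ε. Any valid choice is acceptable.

N = 14/ε

Suppose ε > 0. For k ≥ 1, |14/(k + 7) − 0| = 14/(k + 7) ≤ 14/k.
We need 14/k < ε, i.e. k > 14/ε.
Take N = 14/ε. If k > N then |14/(k + 7)| ≤ 14/k < ε.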